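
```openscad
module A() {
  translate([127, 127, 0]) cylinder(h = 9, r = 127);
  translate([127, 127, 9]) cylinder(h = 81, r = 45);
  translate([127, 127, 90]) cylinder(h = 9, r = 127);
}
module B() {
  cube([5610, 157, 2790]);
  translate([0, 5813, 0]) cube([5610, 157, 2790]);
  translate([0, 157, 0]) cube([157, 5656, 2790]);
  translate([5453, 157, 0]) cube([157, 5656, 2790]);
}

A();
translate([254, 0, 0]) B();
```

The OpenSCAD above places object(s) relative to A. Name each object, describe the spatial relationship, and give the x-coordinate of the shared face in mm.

A is a spool. B is a house frame. The house frame is against the spool's +x side, with their −y faces flush. The x-coordinate of the shared face is 254 mm.

The spool's +x face and the house frame's −x face are both at x = 254 mm.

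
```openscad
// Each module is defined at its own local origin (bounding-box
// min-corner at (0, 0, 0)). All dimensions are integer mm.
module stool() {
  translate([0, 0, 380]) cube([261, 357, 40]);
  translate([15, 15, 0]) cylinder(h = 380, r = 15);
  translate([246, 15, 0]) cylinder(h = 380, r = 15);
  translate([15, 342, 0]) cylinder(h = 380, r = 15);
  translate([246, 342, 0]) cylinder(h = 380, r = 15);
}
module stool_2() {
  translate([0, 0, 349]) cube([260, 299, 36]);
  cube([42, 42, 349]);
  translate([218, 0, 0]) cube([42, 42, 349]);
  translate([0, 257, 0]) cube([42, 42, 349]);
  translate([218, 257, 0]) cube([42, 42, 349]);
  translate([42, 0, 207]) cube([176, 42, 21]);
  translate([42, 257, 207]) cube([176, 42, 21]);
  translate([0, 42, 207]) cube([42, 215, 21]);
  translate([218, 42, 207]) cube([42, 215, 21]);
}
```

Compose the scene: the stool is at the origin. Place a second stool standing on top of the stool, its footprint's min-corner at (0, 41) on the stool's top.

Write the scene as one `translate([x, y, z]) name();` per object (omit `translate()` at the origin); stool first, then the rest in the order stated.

stool();
translate([0, 41, 420]) stool_2();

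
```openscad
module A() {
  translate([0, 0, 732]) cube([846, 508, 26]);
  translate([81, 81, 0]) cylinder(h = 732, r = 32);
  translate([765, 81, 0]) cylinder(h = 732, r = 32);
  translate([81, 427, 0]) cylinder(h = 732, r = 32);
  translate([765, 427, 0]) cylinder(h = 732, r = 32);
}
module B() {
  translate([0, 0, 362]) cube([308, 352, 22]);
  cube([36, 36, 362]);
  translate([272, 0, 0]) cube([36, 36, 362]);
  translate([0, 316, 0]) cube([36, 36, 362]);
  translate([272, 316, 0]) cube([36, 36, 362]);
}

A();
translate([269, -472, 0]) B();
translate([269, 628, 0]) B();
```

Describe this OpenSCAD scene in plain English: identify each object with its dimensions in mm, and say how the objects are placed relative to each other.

A is a rectangular dining table. The top is 846×508×26 mm with its upper surface at z = 758 mm. It stands on four round legs of 64 mm diameter, each leg's bounding box inset 49 mm from the nearest pair of top edges, running from the floor to the underside of the top.

B is a simple wooden stool: a rectangular seat 308 mm (x) by 352 mm (y), 22 mm thick, top face at z = 384 mm, on four square legs, each 36×36 mm in cross-section. The legs rest on z = 0, each flush with a corner of the seat.

Two stools sit around the table at the −y, +y sides.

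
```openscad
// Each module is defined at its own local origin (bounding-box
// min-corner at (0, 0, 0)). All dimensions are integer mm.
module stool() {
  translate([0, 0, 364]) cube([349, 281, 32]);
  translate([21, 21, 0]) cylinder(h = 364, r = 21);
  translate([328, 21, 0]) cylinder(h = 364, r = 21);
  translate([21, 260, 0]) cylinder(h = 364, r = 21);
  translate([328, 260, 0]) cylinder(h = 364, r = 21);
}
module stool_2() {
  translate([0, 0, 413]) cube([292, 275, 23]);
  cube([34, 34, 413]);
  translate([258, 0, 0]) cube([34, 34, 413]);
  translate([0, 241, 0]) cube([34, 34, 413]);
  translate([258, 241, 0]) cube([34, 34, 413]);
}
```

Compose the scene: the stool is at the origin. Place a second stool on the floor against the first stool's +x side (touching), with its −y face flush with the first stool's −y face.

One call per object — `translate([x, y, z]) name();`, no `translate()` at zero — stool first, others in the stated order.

stool();
translate([349, 0, 0]) stool_2();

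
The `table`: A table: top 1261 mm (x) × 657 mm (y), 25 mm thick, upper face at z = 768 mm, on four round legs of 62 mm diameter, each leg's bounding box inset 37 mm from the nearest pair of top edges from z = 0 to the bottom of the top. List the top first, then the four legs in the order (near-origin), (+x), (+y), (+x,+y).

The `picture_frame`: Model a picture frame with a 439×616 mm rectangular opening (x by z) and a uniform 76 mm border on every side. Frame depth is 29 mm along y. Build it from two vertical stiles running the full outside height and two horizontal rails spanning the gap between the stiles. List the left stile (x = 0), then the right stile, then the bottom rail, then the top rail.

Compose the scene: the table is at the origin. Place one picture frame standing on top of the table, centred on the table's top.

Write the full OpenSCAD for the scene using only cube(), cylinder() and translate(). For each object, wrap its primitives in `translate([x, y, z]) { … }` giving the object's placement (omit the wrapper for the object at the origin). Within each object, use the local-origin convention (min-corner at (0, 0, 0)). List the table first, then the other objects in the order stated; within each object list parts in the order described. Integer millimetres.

translate([0, 0, 743]) cube([1261, 657, 25]);
translate([68, 68, 0]) cylinder(h = 743, r = 31);
translate([1193, 68, 0]) cylinder(h = 743, r = 31);
translate([68, 589, 0]) cylinder(h = 743, r = 31);
translate([1193, 589, 0]) cylinder(h = 743, r = 31);
translate([335, 314, 768]) {
  cube([76, 29, 768]);
  translate([515, 0, 0]) cube([76, 29, 768]);
  translate([76, 0, 0]) cube([439, 29, 76]);
  translate([76, 0, 692]) cube([439, 29, 76]);
}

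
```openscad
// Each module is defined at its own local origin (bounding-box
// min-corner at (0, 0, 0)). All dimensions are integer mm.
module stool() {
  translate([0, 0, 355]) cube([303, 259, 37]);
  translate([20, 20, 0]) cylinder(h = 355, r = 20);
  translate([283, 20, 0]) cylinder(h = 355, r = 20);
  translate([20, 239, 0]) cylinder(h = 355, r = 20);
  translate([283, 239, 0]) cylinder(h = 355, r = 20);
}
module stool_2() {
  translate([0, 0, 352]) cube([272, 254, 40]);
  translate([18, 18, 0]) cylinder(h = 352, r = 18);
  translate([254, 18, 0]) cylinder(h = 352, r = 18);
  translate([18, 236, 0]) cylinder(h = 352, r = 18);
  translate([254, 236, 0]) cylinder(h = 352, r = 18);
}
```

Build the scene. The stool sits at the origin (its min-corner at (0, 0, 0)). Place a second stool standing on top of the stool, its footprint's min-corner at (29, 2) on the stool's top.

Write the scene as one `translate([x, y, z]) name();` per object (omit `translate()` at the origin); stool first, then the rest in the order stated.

stool();
translate([29, 2, 392]) stool_2();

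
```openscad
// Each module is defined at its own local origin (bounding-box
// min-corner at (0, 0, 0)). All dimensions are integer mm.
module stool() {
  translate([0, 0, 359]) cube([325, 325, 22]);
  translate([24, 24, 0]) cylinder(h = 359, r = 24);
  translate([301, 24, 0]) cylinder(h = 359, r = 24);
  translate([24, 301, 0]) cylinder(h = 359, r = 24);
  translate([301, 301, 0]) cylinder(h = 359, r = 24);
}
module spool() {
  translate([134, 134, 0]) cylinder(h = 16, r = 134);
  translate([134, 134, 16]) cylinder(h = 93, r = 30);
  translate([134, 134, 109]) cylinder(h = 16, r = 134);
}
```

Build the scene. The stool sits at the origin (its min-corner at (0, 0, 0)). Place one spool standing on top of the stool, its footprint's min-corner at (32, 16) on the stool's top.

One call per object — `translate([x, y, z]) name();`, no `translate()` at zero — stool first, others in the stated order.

stool();
translate([32, 16, 381]) spool();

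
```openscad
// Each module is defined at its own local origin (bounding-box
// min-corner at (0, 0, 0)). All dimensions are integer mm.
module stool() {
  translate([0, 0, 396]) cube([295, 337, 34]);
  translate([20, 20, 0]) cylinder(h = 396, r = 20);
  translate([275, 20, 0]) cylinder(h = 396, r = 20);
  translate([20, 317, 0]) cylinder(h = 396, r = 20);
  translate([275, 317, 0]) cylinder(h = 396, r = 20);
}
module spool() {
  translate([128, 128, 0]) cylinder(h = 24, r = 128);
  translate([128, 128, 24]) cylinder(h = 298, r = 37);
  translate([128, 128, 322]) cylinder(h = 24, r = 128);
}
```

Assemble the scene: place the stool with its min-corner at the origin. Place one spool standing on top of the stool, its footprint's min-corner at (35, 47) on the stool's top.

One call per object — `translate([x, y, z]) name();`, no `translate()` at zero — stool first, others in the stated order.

stool();
translate([35, 47, 430]) spool();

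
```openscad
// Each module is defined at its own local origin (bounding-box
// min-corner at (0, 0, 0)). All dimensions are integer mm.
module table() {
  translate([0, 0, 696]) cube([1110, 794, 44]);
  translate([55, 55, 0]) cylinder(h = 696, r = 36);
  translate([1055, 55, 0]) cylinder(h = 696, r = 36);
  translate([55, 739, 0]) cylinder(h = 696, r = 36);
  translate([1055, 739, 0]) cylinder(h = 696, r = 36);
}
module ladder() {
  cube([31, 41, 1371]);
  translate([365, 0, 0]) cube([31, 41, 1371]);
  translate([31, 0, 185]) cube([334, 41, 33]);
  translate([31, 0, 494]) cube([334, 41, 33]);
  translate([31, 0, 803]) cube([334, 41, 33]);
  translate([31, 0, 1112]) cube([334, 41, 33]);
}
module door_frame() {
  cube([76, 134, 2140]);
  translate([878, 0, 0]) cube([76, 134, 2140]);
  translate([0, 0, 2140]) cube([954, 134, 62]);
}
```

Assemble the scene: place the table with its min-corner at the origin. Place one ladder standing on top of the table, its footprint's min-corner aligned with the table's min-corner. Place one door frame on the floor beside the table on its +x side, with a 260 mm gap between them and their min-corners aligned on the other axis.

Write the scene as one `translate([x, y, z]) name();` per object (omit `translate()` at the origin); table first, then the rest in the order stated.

table();
translate([0, 0, 740]) ladder();
translate([1370, 0, 0]) door_frame();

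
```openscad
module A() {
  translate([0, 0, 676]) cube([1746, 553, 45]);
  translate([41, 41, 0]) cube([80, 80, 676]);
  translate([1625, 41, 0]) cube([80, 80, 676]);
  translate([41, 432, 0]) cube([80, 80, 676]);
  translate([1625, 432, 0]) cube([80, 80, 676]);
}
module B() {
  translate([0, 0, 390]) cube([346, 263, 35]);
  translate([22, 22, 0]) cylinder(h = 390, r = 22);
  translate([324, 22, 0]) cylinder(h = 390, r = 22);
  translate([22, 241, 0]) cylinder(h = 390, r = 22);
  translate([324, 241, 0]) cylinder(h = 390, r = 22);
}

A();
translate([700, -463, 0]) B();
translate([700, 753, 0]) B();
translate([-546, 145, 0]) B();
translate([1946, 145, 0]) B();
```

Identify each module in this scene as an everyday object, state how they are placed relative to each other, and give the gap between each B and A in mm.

Each stool's nearest face is 200 mm from the table's bounding box.

A is a table. B is a stool. Four stools sit around the table at the −y, +y, −x, +x sides. The gap between each stool and the table is 200 mm.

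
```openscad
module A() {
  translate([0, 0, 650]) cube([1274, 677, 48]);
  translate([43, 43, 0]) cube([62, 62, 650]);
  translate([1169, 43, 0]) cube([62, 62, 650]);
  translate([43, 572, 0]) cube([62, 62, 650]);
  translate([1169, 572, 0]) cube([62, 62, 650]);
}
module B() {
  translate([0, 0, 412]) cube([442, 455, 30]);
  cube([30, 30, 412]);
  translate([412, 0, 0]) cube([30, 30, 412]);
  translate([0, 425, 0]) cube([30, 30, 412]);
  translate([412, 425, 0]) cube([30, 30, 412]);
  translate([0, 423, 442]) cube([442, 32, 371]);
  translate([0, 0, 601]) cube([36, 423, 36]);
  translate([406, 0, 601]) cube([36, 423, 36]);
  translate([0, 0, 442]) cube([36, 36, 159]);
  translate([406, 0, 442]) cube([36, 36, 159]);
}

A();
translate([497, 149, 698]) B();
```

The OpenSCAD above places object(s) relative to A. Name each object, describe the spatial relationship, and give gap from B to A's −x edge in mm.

The chair's min-x is at 497; the table's min-x is 0; gap = 497 mm.

A is a table. B is a chair. The chair is on top of the table. The gap from the chair to the table's −x edge is 497 mm.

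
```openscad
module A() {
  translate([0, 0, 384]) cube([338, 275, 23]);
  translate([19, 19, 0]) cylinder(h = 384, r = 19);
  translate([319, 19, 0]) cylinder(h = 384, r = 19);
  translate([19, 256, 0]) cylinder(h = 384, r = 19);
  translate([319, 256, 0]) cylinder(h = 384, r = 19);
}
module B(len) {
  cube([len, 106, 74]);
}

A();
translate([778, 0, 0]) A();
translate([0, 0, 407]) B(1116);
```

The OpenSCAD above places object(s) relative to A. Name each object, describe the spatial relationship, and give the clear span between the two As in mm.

Second stool starts at x = 778; first ends at x = 338; clear span = 778 − 338 = 440 mm.

A is a stool. B is a beam. A beam spans the tops of two stools. The clear span between the two stools is 440 mm.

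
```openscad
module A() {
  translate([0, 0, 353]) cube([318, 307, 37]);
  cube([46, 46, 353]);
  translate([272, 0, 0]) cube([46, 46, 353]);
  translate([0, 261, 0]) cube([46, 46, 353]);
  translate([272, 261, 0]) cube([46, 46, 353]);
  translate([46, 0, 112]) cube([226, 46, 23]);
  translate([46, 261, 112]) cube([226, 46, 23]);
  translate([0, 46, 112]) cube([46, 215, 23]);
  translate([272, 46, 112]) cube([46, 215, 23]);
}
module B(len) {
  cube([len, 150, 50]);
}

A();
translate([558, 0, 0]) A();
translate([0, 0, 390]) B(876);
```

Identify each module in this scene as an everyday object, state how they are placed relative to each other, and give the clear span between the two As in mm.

Second stool starts at x = 558; first ends at x = 318; clear span = 558 − 318 = 240 mm.

A is a stool. B is a beam. A beam spans the tops of two stools. The clear span between the two stools is 240 mm.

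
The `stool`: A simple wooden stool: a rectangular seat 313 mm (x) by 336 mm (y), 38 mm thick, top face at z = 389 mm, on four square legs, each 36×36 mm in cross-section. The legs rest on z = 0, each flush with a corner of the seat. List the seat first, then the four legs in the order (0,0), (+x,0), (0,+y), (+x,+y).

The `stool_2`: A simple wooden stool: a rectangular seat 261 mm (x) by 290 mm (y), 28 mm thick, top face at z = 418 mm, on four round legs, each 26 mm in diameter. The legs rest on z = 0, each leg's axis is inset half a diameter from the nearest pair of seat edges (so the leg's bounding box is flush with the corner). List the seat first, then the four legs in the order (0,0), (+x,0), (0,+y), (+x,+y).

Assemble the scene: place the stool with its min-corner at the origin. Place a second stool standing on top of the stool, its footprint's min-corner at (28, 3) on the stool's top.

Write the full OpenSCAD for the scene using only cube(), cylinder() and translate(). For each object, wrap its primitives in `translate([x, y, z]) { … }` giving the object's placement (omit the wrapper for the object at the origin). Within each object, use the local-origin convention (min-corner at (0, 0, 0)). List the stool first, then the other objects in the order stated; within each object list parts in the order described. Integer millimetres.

translate([0, 0, 351]) cube([313, 336, 38]);
cube([36, 36, 351]);
translate([277, 0, 0]) cube([36, 36, 351]);
translate([0, 300, 0]) cube([36, 36, 351]);
translate([277, 300, 0]) cube([36, 36, 351]);
translate([28, 3, 389]) {
  translate([0, 0, 390]) cube([261, 290, 28]);
  translate([13, 13, 0]) cylinder(h = 390, r = 13);
  translate([248, 13, 0]) cylinder(h = 390, r = 13);
  translate([13, 277, 0]) cylinder(h = 390, r = 13);
  translate([248, 277, 0]) cylinder(h = 390, r = 13);
}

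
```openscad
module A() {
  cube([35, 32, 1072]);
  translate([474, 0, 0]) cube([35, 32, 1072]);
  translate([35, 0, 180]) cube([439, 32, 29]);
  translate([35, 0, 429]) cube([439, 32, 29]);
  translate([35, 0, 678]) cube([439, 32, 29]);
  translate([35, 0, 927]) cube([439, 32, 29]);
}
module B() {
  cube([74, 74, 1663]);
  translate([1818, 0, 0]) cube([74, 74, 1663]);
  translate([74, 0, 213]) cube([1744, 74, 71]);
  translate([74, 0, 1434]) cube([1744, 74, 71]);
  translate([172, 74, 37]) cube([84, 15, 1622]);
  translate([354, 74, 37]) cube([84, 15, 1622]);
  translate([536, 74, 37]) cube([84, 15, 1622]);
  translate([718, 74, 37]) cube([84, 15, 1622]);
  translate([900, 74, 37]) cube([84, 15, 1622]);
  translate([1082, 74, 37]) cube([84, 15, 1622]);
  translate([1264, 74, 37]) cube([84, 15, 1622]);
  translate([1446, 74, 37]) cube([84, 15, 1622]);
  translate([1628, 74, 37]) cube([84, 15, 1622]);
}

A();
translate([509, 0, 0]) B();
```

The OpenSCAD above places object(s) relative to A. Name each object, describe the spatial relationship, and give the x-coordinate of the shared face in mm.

The ladder's +x face and the fence section's −x face are both at x = 509 mm.

A is a ladder. B is a fence section. The fence section is against the ladder's +x side, with their −y faces flush. The x-coordinate of the shared face is 509 mm.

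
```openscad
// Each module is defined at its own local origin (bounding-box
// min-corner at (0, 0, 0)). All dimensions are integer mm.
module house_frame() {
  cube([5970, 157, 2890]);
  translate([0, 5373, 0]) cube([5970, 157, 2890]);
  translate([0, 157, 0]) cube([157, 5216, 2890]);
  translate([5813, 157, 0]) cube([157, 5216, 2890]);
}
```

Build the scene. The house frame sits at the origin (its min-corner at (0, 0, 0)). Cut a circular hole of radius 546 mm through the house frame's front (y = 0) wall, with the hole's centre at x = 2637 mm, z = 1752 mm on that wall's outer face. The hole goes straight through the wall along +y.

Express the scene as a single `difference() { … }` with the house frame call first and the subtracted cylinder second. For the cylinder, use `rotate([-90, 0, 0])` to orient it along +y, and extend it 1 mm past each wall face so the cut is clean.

difference() {
  house_frame();
  translate([2637, -1, 1752]) rotate([-90, 0, 0]) cylinder(h = 159, r = 546);
}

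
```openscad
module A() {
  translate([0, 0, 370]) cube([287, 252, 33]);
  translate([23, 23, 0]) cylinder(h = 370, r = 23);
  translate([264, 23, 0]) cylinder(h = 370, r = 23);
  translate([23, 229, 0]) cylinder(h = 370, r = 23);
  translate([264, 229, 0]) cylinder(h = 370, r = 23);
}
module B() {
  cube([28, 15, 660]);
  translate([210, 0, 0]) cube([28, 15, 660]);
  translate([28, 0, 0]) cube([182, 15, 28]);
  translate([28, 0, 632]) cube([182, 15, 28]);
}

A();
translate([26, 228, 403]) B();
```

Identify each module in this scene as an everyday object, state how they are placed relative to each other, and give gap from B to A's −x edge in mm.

The picture frame's min-x is at 26; the stool's min-x is 0; gap = 26 mm.

A is a stool. B is a picture frame. The picture frame is on top of the stool. The gap from the picture frame to the stool's −x edge is 26 mm.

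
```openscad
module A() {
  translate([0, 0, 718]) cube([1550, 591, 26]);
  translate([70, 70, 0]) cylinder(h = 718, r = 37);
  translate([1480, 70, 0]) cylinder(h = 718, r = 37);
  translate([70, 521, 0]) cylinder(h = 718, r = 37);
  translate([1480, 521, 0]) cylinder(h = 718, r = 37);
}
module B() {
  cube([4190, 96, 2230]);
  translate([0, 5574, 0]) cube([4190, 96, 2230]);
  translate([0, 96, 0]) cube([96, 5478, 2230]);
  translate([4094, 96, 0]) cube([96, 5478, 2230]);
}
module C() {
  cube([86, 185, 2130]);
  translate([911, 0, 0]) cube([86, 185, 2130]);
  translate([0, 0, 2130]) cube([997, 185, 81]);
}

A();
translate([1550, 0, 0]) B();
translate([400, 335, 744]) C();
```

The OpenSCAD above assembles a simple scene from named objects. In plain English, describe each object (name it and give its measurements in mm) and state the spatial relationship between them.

A is a rectangular dining table. The top is 1550×591×26 mm with its upper surface at z = 744 mm. It stands on four round legs of 74 mm diameter, each leg's bounding box inset 33 mm from the nearest pair of top edges, running from the floor to the underside of the top.

B is the wall frame of a small rectangular building: four walls, each 2230 mm tall and 96 mm thick, enclosing a footprint 4190 mm (x) by 5670 mm (y) outside-to-outside, with no floor or roof. The front and back walls (the −y and +y sides) span the full width; the two side walls fit between them.

C is a rectangular door frame: two vertical jambs of 86×185 mm section, 2130 mm tall, with a clear opening 825 mm wide between their inner faces. A header 81 mm tall and 185 mm deep lies on top of the jambs and spans the full outside width.

The house frame is against the table's +x side, with their −y faces flush. The door frame is on top of the table.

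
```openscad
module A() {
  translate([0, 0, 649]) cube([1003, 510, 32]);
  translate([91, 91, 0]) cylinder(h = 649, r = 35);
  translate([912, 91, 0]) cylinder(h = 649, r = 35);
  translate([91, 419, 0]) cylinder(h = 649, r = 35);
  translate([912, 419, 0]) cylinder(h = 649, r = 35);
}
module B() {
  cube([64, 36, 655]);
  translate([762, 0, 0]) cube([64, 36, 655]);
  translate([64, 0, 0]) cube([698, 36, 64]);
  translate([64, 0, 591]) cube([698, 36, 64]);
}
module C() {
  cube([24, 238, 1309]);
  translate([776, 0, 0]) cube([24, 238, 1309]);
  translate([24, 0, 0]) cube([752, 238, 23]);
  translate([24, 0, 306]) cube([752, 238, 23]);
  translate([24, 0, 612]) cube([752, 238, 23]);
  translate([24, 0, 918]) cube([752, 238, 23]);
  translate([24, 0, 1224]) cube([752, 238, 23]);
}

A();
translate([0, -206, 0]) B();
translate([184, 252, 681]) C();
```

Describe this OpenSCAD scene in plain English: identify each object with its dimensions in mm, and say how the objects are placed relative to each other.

A is a table with a 1003×510 mm rectangular top, 32 mm thick, top surface at z = 681 mm, supported by four round legs of 70 mm diameter, each leg's bounding box inset 56 mm from the nearest pair of top edges, running from the floor.

B is a rectangular picture frame lying in the x–z plane (depth along y). The opening is 698 mm wide (x) by 527 mm tall (z), surrounded by a border 64 mm wide on all four sides. The frame is 36 mm deep and is made of two full-height vertical stiles with two horizontal rails fitted between them.

C is an open bookshelf. Two side panels, each 24 mm thick, 238 mm deep and 1309 mm tall, stand 800 mm apart (outside-to-outside). Between them sit 5 shelves, each 23 mm thick and 238 mm deep, spanning the full gap between the sides. The bottom shelf rests on the floor (its underside at z = 0) and the clear gap between one shelf's top and the next shelf's underside is 283 mm.

The picture frame is on the floor beside the table on its −y side. The bookshelf is on top of the table.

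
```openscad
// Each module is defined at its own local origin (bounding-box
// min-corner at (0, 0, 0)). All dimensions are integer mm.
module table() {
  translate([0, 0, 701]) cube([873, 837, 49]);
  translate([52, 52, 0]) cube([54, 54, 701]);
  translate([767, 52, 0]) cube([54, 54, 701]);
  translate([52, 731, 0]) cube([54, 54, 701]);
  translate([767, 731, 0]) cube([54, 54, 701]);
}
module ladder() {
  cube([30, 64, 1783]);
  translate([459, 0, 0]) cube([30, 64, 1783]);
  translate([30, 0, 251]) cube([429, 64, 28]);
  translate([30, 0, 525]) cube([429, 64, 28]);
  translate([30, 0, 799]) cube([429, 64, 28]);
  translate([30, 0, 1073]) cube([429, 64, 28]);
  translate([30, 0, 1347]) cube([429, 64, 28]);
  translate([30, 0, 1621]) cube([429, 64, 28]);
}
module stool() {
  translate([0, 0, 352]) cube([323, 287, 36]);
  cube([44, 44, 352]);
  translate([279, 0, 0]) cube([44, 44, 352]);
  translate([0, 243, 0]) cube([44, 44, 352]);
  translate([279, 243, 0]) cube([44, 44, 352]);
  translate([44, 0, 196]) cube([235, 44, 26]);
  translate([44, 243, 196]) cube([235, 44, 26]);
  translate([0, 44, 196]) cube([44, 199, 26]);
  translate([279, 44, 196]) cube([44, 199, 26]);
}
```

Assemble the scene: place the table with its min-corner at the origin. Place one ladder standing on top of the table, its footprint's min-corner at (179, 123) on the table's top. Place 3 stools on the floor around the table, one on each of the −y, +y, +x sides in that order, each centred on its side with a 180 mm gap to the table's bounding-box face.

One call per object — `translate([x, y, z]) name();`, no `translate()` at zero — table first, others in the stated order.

table();
translate([179, 123, 750]) ladder();
translate([275, -467, 0]) stool();
translate([275, 1017, 0]) stool();
translate([1053, 275, 0]) stool();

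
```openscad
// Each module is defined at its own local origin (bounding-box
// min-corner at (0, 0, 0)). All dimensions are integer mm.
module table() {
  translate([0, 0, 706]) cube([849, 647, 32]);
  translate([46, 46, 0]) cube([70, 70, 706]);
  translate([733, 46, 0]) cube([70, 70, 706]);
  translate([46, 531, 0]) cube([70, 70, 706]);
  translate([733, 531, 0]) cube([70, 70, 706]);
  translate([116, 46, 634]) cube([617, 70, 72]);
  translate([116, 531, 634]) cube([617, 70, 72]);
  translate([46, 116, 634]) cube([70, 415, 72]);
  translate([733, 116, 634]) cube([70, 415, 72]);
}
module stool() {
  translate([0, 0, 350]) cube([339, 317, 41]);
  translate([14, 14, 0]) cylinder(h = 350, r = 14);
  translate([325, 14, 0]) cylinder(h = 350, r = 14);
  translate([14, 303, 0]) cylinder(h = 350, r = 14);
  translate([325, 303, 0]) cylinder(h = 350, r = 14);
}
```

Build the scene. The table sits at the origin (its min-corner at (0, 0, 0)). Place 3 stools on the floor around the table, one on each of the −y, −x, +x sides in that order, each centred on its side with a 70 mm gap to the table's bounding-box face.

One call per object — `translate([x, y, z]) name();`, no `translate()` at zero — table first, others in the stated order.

table();
translate([255, -387, 0]) stool();
translate([-409, 165, 0]) stool();
translate([919, 165, 0]) stool();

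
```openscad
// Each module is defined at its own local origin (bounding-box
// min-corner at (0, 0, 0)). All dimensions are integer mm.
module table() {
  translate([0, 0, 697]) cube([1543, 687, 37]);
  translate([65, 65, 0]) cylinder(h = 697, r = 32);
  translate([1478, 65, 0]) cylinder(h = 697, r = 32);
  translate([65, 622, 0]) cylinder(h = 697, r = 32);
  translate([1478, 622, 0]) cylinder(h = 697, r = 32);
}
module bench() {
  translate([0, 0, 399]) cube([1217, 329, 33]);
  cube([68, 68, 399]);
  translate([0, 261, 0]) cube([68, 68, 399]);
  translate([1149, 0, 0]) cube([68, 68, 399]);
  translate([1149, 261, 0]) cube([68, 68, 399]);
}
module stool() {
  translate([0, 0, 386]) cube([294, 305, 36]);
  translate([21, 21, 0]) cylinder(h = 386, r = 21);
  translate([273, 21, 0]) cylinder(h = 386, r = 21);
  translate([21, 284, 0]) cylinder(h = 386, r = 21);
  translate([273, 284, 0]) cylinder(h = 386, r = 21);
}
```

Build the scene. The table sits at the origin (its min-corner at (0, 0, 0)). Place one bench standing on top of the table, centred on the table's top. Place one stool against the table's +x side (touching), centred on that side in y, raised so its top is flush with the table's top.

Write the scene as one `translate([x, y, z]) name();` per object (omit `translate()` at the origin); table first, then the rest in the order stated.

table();
translate([163, 179, 734]) bench();
translate([1543, 191, 312]) stool();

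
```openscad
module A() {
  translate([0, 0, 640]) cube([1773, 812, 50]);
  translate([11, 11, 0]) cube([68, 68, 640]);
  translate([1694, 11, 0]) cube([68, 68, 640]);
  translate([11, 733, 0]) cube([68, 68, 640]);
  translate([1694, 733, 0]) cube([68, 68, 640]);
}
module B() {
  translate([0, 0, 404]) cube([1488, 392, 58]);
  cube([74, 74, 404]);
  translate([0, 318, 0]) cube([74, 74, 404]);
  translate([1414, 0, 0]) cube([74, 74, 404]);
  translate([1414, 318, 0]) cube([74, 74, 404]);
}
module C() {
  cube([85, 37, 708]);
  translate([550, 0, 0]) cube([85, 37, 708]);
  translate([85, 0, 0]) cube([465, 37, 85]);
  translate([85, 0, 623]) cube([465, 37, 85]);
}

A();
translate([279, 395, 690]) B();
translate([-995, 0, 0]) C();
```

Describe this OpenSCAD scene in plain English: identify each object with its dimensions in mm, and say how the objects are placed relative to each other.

A is a table: top 1773 mm (x) × 812 mm (y), 50 mm thick, upper face at z = 690 mm, on four 68×68 mm square legs, each inset 11 mm from the nearest pair of top edges, running from z = 0 to the bottom of the top.

B is a bench: a 1488×392 mm seat slab, 58 mm thick, top at z = 462 mm, on four 74×74 mm square legs flush with the seat corners and standing on z = 0.

C is a picture frame with a 465×538 mm rectangular opening (x by z) and a uniform 85 mm border on every side. Frame depth is 37 mm along y. It is built from two vertical stiles running the full outside height and two horizontal rails spanning the gap between the stiles.

The bench is on top of the table. The picture frame is on the floor beside the table on its −x side.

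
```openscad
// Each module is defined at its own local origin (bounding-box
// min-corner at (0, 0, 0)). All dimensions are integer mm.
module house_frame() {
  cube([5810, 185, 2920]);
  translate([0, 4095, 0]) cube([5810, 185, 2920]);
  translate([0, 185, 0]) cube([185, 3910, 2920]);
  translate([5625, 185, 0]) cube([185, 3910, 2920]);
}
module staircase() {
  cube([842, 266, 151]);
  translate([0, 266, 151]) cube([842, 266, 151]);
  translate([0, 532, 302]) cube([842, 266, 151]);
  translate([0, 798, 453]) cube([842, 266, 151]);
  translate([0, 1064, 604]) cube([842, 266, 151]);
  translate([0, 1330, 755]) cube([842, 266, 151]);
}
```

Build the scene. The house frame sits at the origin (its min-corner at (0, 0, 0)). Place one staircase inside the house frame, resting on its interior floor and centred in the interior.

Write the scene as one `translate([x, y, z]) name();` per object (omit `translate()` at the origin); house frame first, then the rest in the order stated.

house_frame();
translate([2484, 1342, 0]) staircase();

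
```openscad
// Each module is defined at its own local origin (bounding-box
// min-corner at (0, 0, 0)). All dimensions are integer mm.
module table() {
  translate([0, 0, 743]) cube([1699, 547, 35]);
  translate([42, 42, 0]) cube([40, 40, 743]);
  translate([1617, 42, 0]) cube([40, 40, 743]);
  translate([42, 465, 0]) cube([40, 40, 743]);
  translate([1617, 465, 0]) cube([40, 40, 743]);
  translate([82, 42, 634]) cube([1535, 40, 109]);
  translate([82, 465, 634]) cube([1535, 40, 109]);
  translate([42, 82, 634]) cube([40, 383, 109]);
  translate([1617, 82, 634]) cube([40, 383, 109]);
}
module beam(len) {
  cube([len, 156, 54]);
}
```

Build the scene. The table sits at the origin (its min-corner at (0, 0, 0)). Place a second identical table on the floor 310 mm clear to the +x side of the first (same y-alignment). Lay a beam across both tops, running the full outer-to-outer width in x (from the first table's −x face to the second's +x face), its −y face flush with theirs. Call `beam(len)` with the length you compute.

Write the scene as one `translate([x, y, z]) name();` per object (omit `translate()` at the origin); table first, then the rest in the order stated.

table();
translate([2009, 0, 0]) table();
translate([0, 0, 778]) beam(3708);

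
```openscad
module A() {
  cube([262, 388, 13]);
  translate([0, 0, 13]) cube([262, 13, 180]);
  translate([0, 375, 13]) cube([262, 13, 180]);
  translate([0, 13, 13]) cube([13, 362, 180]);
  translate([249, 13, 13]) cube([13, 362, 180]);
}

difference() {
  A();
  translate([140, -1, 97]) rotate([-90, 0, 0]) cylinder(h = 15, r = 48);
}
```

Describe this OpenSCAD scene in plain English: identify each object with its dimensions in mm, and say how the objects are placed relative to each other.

A is an open storage box with external size 262×388×193 mm and wall thickness 13 mm (the base is also 13 mm thick). The base covers the whole footprint; the four walls stand on the base, with the y-facing walls full-width and the x-facing walls fitting between their inner faces.

The open box has a circular hole of radius 48 mm through its front wall, centred at (x = 140, z = 97).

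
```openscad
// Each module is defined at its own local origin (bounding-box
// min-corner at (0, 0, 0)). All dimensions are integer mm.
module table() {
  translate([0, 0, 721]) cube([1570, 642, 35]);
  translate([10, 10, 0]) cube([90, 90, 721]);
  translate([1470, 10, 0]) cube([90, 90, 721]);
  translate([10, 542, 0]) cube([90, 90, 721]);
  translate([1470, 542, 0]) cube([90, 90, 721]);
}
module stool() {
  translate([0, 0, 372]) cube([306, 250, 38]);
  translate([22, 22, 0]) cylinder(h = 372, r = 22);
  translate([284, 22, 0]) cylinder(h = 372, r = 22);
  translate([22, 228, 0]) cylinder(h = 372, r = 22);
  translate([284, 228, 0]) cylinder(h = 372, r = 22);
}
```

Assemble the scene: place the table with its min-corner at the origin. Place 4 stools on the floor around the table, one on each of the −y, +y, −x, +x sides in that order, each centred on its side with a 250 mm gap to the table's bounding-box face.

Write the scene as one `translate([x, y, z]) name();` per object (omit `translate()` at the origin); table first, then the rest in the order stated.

table();
translate([632, -500, 0]) stool();
translate([632, 892, 0]) stool();
translate([-556, 196, 0]) stool();
translate([1820, 196, 0]) stool();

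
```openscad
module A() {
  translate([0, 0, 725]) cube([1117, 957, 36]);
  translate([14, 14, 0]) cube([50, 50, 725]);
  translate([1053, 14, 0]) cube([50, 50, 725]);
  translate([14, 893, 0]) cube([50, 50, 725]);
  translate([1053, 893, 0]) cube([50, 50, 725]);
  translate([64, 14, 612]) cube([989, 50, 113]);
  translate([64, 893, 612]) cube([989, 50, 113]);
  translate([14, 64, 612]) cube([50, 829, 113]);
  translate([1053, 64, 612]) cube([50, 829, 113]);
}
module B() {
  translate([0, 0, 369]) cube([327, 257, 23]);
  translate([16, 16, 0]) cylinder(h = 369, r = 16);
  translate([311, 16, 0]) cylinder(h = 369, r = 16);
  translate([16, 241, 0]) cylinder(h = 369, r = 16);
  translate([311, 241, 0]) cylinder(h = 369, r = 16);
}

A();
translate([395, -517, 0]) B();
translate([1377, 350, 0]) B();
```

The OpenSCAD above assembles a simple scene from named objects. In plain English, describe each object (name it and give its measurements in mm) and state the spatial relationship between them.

A is a table: top 1117 mm (x) × 957 mm (y), 36 mm thick, upper face at z = 761 mm, on four 50×50 mm square legs, each inset 14 mm from the nearest pair of top edges, running from z = 0 to the bottom of the top. Four apron rails, 50 mm thick and 113 mm tall, run between adjacent legs with their top edges flush with the underside of the top and their outer faces flush with the legs' outer faces.

B is a simple wooden stool: a rectangular seat 327 mm (x) by 257 mm (y), 23 mm thick, top face at z = 392 mm, on four round legs, each 32 mm in diameter. The legs rest on z = 0, each leg's axis is inset half a diameter from the nearest pair of seat edges (so the leg's bounding box is flush with the corner).

Two stools sit around the table at the −y, +x sides.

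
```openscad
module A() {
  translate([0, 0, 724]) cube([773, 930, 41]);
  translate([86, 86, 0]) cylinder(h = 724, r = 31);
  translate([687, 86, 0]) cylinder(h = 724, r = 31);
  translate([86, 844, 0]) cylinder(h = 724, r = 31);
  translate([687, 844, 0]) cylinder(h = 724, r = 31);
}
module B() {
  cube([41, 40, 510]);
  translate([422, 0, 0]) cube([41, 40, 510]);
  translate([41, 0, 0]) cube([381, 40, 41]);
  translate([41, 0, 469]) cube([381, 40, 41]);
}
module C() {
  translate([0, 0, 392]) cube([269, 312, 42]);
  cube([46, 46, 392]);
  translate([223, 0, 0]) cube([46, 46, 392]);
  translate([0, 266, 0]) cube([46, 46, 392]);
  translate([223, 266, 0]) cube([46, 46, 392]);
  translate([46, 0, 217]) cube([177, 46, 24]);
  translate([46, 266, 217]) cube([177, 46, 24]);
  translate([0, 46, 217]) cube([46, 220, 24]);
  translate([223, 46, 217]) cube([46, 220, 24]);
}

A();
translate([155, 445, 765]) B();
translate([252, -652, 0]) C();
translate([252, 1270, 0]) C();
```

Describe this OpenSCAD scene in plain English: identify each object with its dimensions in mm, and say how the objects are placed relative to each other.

A is a table: top 773 mm (x) × 930 mm (y), 41 mm thick, upper face at z = 765 mm, on four round legs of 62 mm diameter, each leg's bounding box inset 55 mm from the nearest pair of top edges, running from z = 0 to the bottom of the top.

B is a picture frame with a 381×428 mm rectangular opening (x by z) and a uniform 41 mm border on every side. Frame depth is 40 mm along y. It is built from two vertical stiles running the full outside height and two horizontal rails spanning the gap between the stiles.

C is a four-legged stool. The seat is 269×312 mm, 42 mm thick, top at z = 434 mm. It stands on four square legs, each 46×46 mm in cross-section, from z = 0 to the seat underside, each flush with a corner of the seat. Four stretchers, 46 mm wide and 24 mm tall, connect adjacent legs with their undersides at z = 217 mm, each running between the inner faces of the legs it joins and aligned with the legs' outer faces on the other axis.

The picture frame is on top of the table, centred. Two stools sit around the table at the −y, +y sides.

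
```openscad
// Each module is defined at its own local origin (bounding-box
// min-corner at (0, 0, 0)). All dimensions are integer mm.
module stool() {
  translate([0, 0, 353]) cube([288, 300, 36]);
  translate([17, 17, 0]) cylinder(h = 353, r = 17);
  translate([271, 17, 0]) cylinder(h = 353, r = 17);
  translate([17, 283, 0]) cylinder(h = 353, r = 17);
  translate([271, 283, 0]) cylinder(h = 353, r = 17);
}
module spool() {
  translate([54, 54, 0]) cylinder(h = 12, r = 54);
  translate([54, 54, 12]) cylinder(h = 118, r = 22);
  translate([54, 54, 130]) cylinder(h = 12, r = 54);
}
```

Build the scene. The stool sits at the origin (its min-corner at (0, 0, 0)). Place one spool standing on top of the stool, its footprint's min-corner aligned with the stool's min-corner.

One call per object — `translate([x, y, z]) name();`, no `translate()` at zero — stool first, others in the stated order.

stool();
translate([0, 0, 389]) spool();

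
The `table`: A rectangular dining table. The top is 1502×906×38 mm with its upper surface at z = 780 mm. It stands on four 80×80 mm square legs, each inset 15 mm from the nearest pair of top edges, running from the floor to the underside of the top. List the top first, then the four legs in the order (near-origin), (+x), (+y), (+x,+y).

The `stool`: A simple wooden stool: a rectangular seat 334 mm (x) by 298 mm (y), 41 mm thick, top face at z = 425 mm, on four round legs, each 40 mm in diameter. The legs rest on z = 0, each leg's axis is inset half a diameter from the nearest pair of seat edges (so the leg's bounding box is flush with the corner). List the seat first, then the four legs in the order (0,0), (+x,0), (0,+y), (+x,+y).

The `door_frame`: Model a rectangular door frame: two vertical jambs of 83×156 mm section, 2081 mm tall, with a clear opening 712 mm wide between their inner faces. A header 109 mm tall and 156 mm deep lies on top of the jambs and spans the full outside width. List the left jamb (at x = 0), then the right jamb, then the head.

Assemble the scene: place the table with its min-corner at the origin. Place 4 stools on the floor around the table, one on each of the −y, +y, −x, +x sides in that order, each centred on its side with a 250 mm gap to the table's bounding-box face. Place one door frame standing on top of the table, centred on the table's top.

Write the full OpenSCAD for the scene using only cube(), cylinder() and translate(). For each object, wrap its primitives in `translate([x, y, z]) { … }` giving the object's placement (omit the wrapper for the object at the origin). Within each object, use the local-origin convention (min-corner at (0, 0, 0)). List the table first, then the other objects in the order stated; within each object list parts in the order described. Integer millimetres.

translate([0, 0, 742]) cube([1502, 906, 38]);
translate([15, 15, 0]) cube([80, 80, 742]);
translate([1407, 15, 0]) cube([80, 80, 742]);
translate([15, 811, 0]) cube([80, 80, 742]);
translate([1407, 811, 0]) cube([80, 80, 742]);
translate([584, -548, 0]) {
  translate([0, 0, 384]) cube([334, 298, 41]);
  translate([20, 20, 0]) cylinder(h = 384, r = 20);
  translate([314, 20, 0]) cylinder(h = 384, r = 20);
  translate([20, 278, 0]) cylinder(h = 384, r = 20);
  translate([314, 278, 0]) cylinder(h = 384, r = 20);
}
translate([584, 1156, 0]) {
  translate([0, 0, 384]) cube([334, 298, 41]);
  translate([20, 20, 0]) cylinder(h = 384, r = 20);
  translate([314, 20, 0]) cylinder(h = 384, r = 20);
  translate([20, 278, 0]) cylinder(h = 384, r = 20);
  translate([314, 278, 0]) cylinder(h = 384, r = 20);
}
translate([-584, 304, 0]) {
  translate([0, 0, 384]) cube([334, 298, 41]);
  translate([20, 20, 0]) cylinder(h = 384, r = 20);
  translate([314, 20, 0]) cylinder(h = 384, r = 20);
  translate([20, 278, 0]) cylinder(h = 384, r = 20);
  translate([314, 278, 0]) cylinder(h = 384, r = 20);
}
translate([1752, 304, 0]) {
  translate([0, 0, 384]) cube([334, 298, 41]);
  translate([20, 20, 0]) cylinder(h = 384, r = 20);
  translate([314, 20, 0]) cylinder(h = 384, r = 20);
  translate([20, 278, 0]) cylinder(h = 384, r = 20);
  translate([314, 278, 0]) cylinder(h = 384, r = 20);
}
translate([312, 375, 780]) {
  cube([83, 156, 2081]);
  translate([795, 0, 0]) cube([83, 156, 2081]);
  translate([0, 0, 2081]) cube([878, 156, 109]);
}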